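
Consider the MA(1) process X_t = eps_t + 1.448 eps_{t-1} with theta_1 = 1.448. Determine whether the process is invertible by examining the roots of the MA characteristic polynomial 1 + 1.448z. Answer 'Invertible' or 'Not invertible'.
\text{Not invertible}

The MA(q) characteristic polynomial is P(z) = 1 + 1.448z.
Invertibility requires all roots to lie outside the unit circle, i.e. |z| > 1 for every root.
This is linear in z: 1 + (1.448) z = 0  =>  z = -1/(1.448) = -0.690608,  |z| = 0.690608.
Moduli of all roots: 0.6906.
All moduli strictly greater than 1? No.
Verdict: Not invertible.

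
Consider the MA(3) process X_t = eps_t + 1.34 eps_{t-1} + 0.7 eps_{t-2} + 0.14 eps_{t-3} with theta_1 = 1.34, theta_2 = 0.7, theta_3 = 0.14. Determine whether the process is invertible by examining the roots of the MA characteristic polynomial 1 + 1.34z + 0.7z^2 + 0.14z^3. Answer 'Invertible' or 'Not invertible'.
\text{Invertible}

The MA(q) characteristic polynomial is P(z) = 1 + 1.34z + 0.7z^2 + 0.14z^3.
Invertibility requires all roots to lie outside the unit circle, i.e. |z| > 1 for every root.
Degree 3: look for a simple real root z0 first, then factor out (1 - z/z0) and solve the remaining quadratic.
Testing z0 = -2: P(-2) = 1 + (1.34)(-2) + (0.7)(-2)^2 + (0.14)(-2)^3
  = 1 + (-2.68) + (2.8) + (-1.12) = 0.  So z_0 = -2 is a root, |z_0| = 2.
Divide out the factor (1 + 0.5 z) = (1 - z/z0) (since 1/z0 = -0.5):
  P(z) = (1 + 0.5 z)(1 + (0.84) z + (0.28) z^2)
  [check: z-coef 0.84 - (-0.5) = 1.34; z^2-coef 0.28 - (-0.5)(0.84) = 0.7; z^3-coef -(-0.5)(0.28) = 0.14.]
Remaining roots from the quadratic factor 1 + (0.84) z + (0.28) z^2:
  Set 1 + (0.84) z + (0.28) z^2 = 0, i.e. a z^2 + b z + c = 0 with a = 0.28, b = 0.84, c = 1.
  Discriminant D = b^2 - 4ac = (0.84)^2 - 4*(0.28)*1 = 0.7056 - (1.12) = -0.4144.
  D < 0, so the roots are the complex-conjugate pair z = (-b +/- i sqrt(-D)) / (2a) = -1.5 +/- 1.1495i.
  For a conjugate pair |z|^2 = z * conj(z) = (product of roots) = c/a = 1/(0.28) = 3.571429, so |z| = sqrt(3.571429) = 1.8898 for both roots.
Moduli of all roots: 2.0000, 1.8898, 1.8898.
All moduli strictly greater than 1? Yes.
Verdict: Invertible.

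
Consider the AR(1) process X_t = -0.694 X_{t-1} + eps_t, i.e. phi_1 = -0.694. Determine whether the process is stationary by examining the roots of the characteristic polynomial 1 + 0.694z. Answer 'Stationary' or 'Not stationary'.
\text{Stationary}

The AR(p) characteristic polynomial is P(z) = 1 + 0.694z.
Stationarity requires all roots to lie outside the unit circle, i.e. |z| > 1 for every root.
This is linear in z: 1 + (0.694) z = 0  =>  z = -1/(0.694) = -1.440922,  |z| = 1.440922.
Moduli of all roots: 1.4409.
All moduli strictly greater than 1? Yes.
Verdict: Stationary.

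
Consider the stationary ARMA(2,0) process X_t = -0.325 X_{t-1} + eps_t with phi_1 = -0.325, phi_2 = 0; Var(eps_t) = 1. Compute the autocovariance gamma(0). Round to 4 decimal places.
\gamma(0) = 1.1181

Multiply the model equation by X_{t-k} and take expectations. With theta_0 = psi_0 = 1 and psi_j the MA(infinity) weights, this gives
  gamma(k) - sum_i phi_i gamma(k-i) = c_k,
  c_k = sigma^2 * sum_{j=k..q} theta_j psi_{j-k}   (c_k = 0 for k > q),
using gamma(-m) = gamma(m).
Pure AR (q = 0): c_0 = sigma^2 = 1, c_k = 0 for k >= 1.
Equations for k = 0, 1, 2 (AR order 2, c_2 = 0):
  (E0) gamma(0) = phi_1 gamma(1) + phi_2 gamma(2) + c_0
  (E1) gamma(1) = phi_1 gamma(0) + phi_2 gamma(1) + c_1
  (E2) gamma(2) = phi_1 gamma(1) + phi_2 gamma(0)
From (E1): gamma(1) = A gamma(0) + B with
  A = phi_1 / (1 - phi_2) = -0.325 / 1 = -0.325,   B = c_1 / (1 - phi_2) = 0 / 1 = 0.
Insert (E2) into (E0): gamma(0) (1 - phi_2^2) = phi_1 (1 + phi_2) gamma(1) + c_0.
  phi_1 (1 + phi_2) = (-0.325)(1) = -0.325,   1 - phi_2^2 = 1.
Replace gamma(1) by A gamma(0) + B and collect gamma(0):
  gamma(0) [1 - (-0.325)(-0.325)] = c_0 = 1
  gamma(0) * 0.894375 = 1
  gamma(0) = 1 / 0.894375 = 1.118099.
Therefore gamma(0) = 1.1181 (to 4 decimal places).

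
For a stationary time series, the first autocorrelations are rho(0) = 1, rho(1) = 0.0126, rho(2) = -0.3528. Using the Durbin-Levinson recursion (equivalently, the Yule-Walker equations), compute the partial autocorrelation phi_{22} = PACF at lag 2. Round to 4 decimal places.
\phi_{22} = -0.3530

The PACF at lag k is phi_{kk}, the last component of the solution
to the Yule-Walker system G_k phi = r_k where
  (G_k)_{ij} = rho(|i - j|), (r_k)_i = rho(i), i,j = 1..k.
Equivalently, Durbin-Levinson gives phi_{kk} iteratively:
  phi_{11} = rho(1)
  phi_{kk} = [rho(k) - sum_{j=1..k-1} phi_{k-1,j} rho(k-j)]
            / [1 - sum_{j=1..k-1} phi_{k-1,j} rho(j)],
  phi_{k,j} = phi_{k-1,j} - phi_{kk} phi_{k-1,k-j},  j = 1..k-1.
Step k = 1:
  phi_11 = rho(1) = 0.0126.
Step k = 2:
  phi_22 = [rho(2) - phi_11 rho(1)] / [1 - phi_11 rho(1)] = [-0.3528 - (0.0126)(0.0126)] / [1 - (0.0126)(0.0126)]
         = -0.35295876 / 0.99984124 = -0.353.
Therefore phi_{22} = -0.3530.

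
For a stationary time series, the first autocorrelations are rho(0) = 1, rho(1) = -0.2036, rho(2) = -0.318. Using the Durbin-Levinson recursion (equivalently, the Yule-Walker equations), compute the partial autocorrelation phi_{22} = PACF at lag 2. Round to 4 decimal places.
\phi_{22} = -0.3750

The PACF at lag k is phi_{kk}, the last component of the solution
to the Yule-Walker system G_k phi = r_k where
  (G_k)_{ij} = rho(|i - j|), (r_k)_i = rho(i), i,j = 1..k.
Equivalently, Durbin-Levinson gives phi_{kk} iteratively:
  phi_{11} = rho(1)
  phi_{kk} = [rho(k) - sum_{j=1..k-1} phi_{k-1,j} rho(k-j)]
            / [1 - sum_{j=1..k-1} phi_{k-1,j} rho(j)],
  phi_{k,j} = phi_{k-1,j} - phi_{kk} phi_{k-1,k-j},  j = 1..k-1.
Step k = 1:
  phi_11 = rho(1) = -0.2036.
Step k = 2:
  phi_22 = [rho(2) - phi_11 rho(1)] / [1 - phi_11 rho(1)] = [-0.318 - (-0.2036)(-0.2036)] / [1 - (-0.2036)(-0.2036)]
         = -0.35945296 / 0.95854704 = -0.375.
Therefore phi_{22} = -0.3750.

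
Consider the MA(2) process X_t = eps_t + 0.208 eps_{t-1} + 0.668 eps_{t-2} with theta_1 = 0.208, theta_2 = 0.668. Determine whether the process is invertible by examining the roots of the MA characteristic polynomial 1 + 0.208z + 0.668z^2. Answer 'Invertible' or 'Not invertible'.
\text{Invertible}

The MA(q) characteristic polynomial is P(z) = 1 + 0.208z + 0.668z^2.
Invertibility requires all roots to lie outside the unit circle, i.e. |z| > 1 for every root.
Set 1 + (0.208) z + (0.668) z^2 = 0, i.e. a z^2 + b z + c = 0 with a = 0.668, b = 0.208, c = 1.
Discriminant D = b^2 - 4ac = (0.208)^2 - 4*(0.668)*1 = 0.043264 - (2.672) = -2.628736.
D < 0, so the roots are the complex-conjugate pair z = (-b +/- i sqrt(-D)) / (2a) = -0.1557 +/- 1.2136i.
For a conjugate pair |z|^2 = z * conj(z) = (product of roots) = c/a = 1/(0.668) = 1.497006, so |z| = sqrt(1.497006) = 1.2235 for both roots.
Moduli of all roots: 1.2235, 1.2235.
All moduli strictly greater than 1? Yes.
Verdict: Invertible.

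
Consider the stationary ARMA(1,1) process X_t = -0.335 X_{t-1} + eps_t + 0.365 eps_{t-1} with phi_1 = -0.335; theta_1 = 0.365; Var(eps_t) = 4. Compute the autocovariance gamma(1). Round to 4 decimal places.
\gamma(1) = 0.1186

Multiply the model equation by X_{t-k} and take expectations. With theta_0 = psi_0 = 1 and psi_j the MA(infinity) weights, this gives
  gamma(k) - sum_i phi_i gamma(k-i) = c_k,
  c_k = sigma^2 * sum_{j=k..q} theta_j psi_{j-k}   (c_k = 0 for k > q),
using gamma(-m) = gamma(m).
psi-weights needed (psi_j = theta_j + sum_i phi_i psi_{j-i}):
  psi_1 = theta_1 + phi_1 = 0.365 + (-0.335) = 0.03
Right-hand sides:
  c_0 = sigma^2 (1 + theta_1 psi_1) = 4 * (1 + (0.365)(0.03)) = 4 * 1.01095 = 4.0438
  c_1 = sigma^2 theta_1 = 4 * (0.365) = 1.46
  c_2 = 0
Equations for k = 0 and k = 1 (AR order 1):
  gamma(0) = phi_1 gamma(1) + c_0
  gamma(1) = phi_1 gamma(0) + c_1
Substituting the second into the first: gamma(0) (1 - phi_1^2) = c_0 + phi_1 c_1, so
  gamma(0) = (c_0 + phi_1 c_1) / (1 - phi_1^2) = (4.0438 + (-0.335)(1.46)) / (1 - (-0.335)^2) = 3.5547 / 0.887775 = 4.004055.
  gamma(1) = phi_1 gamma(0) + c_1 = (-0.335)(4.004055) + (1.46) = 0.118642.
Therefore gamma(1) = 0.1186 (to 4 decimal places).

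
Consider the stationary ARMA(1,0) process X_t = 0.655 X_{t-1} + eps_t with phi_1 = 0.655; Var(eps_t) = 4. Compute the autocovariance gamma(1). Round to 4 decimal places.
\gamma(1) = 4.5886

Multiply the model equation by X_{t-k} and take expectations. With theta_0 = psi_0 = 1 and psi_j the MA(infinity) weights, this gives
  gamma(k) - sum_i phi_i gamma(k-i) = c_k,
  c_k = sigma^2 * sum_{j=k..q} theta_j psi_{j-k}   (c_k = 0 for k > q),
using gamma(-m) = gamma(m).
Pure AR (q = 0): c_0 = sigma^2 = 4, c_k = 0 for k >= 1.
Equations for k = 0 and k = 1 (AR order 1):
  gamma(0) = phi_1 gamma(1) + c_0
  gamma(1) = phi_1 gamma(0) + c_1
Substituting the second into the first: gamma(0) (1 - phi_1^2) = c_0 + phi_1 c_1, so
  gamma(0) = c_0 / (1 - phi_1^2) = 4 / (1 - (0.655)^2) = 4 / 0.570975 = 7.005561.
  gamma(1) = phi_1 gamma(0) = (0.655)(7.005561) = 4.588642.
Therefore gamma(1) = 4.5886 (to 4 decimal places).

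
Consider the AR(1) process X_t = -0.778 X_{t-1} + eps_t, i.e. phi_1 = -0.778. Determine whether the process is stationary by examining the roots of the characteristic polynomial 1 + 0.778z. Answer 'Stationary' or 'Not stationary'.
\text{Stationary}

The AR(p) characteristic polynomial is P(z) = 1 + 0.778z.
Stationarity requires all roots to lie outside the unit circle, i.e. |z| > 1 for every root.
This is linear in z: 1 + (0.778) z = 0  =>  z = -1/(0.778) = -1.285347,  |z| = 1.285347.
Moduli of all roots: 1.2853.
All moduli strictly greater than 1? Yes.
Verdict: Stationary.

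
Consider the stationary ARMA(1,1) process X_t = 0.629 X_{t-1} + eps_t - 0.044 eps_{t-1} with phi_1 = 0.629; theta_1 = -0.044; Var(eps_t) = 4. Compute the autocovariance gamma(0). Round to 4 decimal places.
\gamma(0) = 6.2650

Multiply the model equation by X_{t-k} and take expectations. With theta_0 = psi_0 = 1 and psi_j the MA(infinity) weights, this gives
  gamma(k) - sum_i phi_i gamma(k-i) = c_k,
  c_k = sigma^2 * sum_{j=k..q} theta_j psi_{j-k}   (c_k = 0 for k > q),
using gamma(-m) = gamma(m).
psi-weights needed (psi_j = theta_j + sum_i phi_i psi_{j-i}):
  psi_1 = theta_1 + phi_1 = -0.044 + (0.629) = 0.585
Right-hand sides:
  c_0 = sigma^2 (1 + theta_1 psi_1) = 4 * (1 + (-0.044)(0.585)) = 4 * 0.97426 = 3.89704
  c_1 = sigma^2 theta_1 = 4 * (-0.044) = -0.176
  c_2 = 0
Equations for k = 0 and k = 1 (AR order 1):
  gamma(0) = phi_1 gamma(1) + c_0
  gamma(1) = phi_1 gamma(0) + c_1
Substituting the second into the first: gamma(0) (1 - phi_1^2) = c_0 + phi_1 c_1, so
  gamma(0) = (c_0 + phi_1 c_1) / (1 - phi_1^2) = (3.89704 + (0.629)(-0.176)) / (1 - (0.629)^2) = 3.786336 / 0.604359 = 6.265044.
Therefore gamma(0) = 6.2650 (to 4 decimal places).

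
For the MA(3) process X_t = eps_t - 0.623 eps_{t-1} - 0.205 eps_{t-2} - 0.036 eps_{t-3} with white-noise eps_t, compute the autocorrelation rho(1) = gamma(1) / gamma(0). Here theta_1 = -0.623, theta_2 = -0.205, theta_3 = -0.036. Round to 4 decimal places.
\rho(1) = -0.3408

For an MA(q) process with theta_0 = 1, the autocovariance is
  gamma(k) = sigma^2 * sum_{i=0..q-k} theta_i * theta_{i+k},
and rho(k) = gamma(k) / gamma(0). Sigma^2 cancels.
  numerator   = (1)*(-0.623) + (-0.623)*(-0.205) + (-0.205)*(-0.036) = -0.487905.
  denominator = (1)^2 + (-0.623)^2 + (-0.205)^2 + (-0.036)^2 = 1.43145.
  rho(1) = -0.487905 / 1.43145 = -0.3408.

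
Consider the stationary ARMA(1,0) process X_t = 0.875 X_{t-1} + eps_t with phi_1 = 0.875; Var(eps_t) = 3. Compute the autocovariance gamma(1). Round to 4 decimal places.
\gamma(1) = 11.2000

Multiply the model equation by X_{t-k} and take expectations. With theta_0 = psi_0 = 1 and psi_j the MA(infinity) weights, this gives
  gamma(k) - sum_i phi_i gamma(k-i) = c_k,
  c_k = sigma^2 * sum_{j=k..q} theta_j psi_{j-k}   (c_k = 0 for k > q),
using gamma(-m) = gamma(m).
Pure AR (q = 0): c_0 = sigma^2 = 3, c_k = 0 for k >= 1.
Equations for k = 0 and k = 1 (AR order 1):
  gamma(0) = phi_1 gamma(1) + c_0
  gamma(1) = phi_1 gamma(0) + c_1
Substituting the second into the first: gamma(0) (1 - phi_1^2) = c_0 + phi_1 c_1, so
  gamma(0) = c_0 / (1 - phi_1^2) = 3 / (1 - (0.875)^2) = 3 / 0.234375 = 12.8.
  gamma(1) = phi_1 gamma(0) = (0.875)(12.8) = 11.2.
Therefore gamma(1) = 11.2000 (to 4 decimal places).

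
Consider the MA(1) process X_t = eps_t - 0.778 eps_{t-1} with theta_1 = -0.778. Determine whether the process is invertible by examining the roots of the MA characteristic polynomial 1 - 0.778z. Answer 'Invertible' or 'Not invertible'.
\text{Invertible}

The MA(q) characteristic polynomial is P(z) = 1 - 0.778z.
Invertibility requires all roots to lie outside the unit circle, i.e. |z| > 1 for every root.
This is linear in z: 1 + (-0.778) z = 0  =>  z = -1/(-0.778) = 1.285347,  |z| = 1.285347.
Moduli of all roots: 1.2853.
All moduli strictly greater than 1? Yes.
Verdict: Invertible.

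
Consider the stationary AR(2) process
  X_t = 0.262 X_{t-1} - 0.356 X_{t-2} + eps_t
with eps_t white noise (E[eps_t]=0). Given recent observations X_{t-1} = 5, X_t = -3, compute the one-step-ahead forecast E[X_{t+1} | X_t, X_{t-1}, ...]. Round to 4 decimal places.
E[X_{t+1} \mid \mathcal F_t] = -2.5660

For an AR(p) model X_t = c + sum_i phi_i X_{t-i} + eps_t, the
one-step-ahead conditional mean is
  E[X_{t+1} | X_t, ...] = c + sum_i phi_i X_{t+1-i}.
Substitute known values:
  E[X_{t+1} | ...] = (0.262) * (-3) + (-0.356) * (5)
                   = -2.5660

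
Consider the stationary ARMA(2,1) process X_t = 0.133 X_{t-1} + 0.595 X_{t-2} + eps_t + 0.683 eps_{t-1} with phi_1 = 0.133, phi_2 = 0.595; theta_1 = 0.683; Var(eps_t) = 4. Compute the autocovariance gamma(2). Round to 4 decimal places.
\gamma(2) = 9.3864

Multiply the model equation by X_{t-k} and take expectations. With theta_0 = psi_0 = 1 and psi_j the MA(infinity) weights, this gives
  gamma(k) - sum_i phi_i gamma(k-i) = c_k,
  c_k = sigma^2 * sum_{j=k..q} theta_j psi_{j-k}   (c_k = 0 for k > q),
using gamma(-m) = gamma(m).
psi-weights needed (psi_j = theta_j + sum_i phi_i psi_{j-i}):
  psi_1 = theta_1 + phi_1 = 0.683 + (0.133) = 0.816
Right-hand sides:
  c_0 = sigma^2 (1 + theta_1 psi_1) = 4 * (1 + (0.683)(0.816)) = 4 * 1.557328 = 6.229312
  c_1 = sigma^2 theta_1 = 4 * (0.683) = 2.732
  c_2 = 0
Equations for k = 0, 1, 2 (AR order 2, c_2 = 0):
  (E0) gamma(0) = phi_1 gamma(1) + phi_2 gamma(2) + c_0
  (E1) gamma(1) = phi_1 gamma(0) + phi_2 gamma(1) + c_1
  (E2) gamma(2) = phi_1 gamma(1) + phi_2 gamma(0)
From (E1): gamma(1) = A gamma(0) + B with
  A = phi_1 / (1 - phi_2) = 0.133 / 0.405 = 0.328395,   B = c_1 / (1 - phi_2) = 2.732 / 0.405 = 6.745679.
Insert (E2) into (E0): gamma(0) (1 - phi_2^2) = phi_1 (1 + phi_2) gamma(1) + c_0.
  phi_1 (1 + phi_2) = (0.133)(1.595) = 0.212135,   1 - phi_2^2 = 0.645975.
Replace gamma(1) by A gamma(0) + B and collect gamma(0):
  gamma(0) [0.645975 - (0.212135)(0.328395)] = (0.212135)(6.745679) + 6.229312
  gamma(0) * 0.576311 = 7.660307
  gamma(0) = 7.660307 / 0.576311 = 13.291969.
  gamma(1) = A gamma(0) + B = (0.328395)(13.291969) + (6.745679) = 11.110696.
  gamma(2) = phi_1 gamma(1) + phi_2 gamma(0) = (0.133)(11.110696) + (0.595)(13.291969) = 9.386444.
Therefore gamma(2) = 9.3864 (to 4 decimal places).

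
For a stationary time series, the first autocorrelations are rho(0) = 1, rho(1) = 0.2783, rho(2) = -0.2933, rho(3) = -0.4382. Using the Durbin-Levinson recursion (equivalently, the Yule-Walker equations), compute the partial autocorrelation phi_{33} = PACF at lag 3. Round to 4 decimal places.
\phi_{33} = -0.2740

The PACF at lag k is phi_{kk}, the last component of the solution
to the Yule-Walker system G_k phi = r_k where
  (G_k)_{ij} = rho(|i - j|), (r_k)_i = rho(i), i,j = 1..k.
Equivalently, Durbin-Levinson gives phi_{kk} iteratively:
  phi_{11} = rho(1)
  phi_{kk} = [rho(k) - sum_{j=1..k-1} phi_{k-1,j} rho(k-j)]
            / [1 - sum_{j=1..k-1} phi_{k-1,j} rho(j)],
  phi_{k,j} = phi_{k-1,j} - phi_{kk} phi_{k-1,k-j},  j = 1..k-1.
Step k = 1:
  phi_11 = rho(1) = 0.2783.
Step k = 2:
  phi_22 = [rho(2) - phi_11 rho(1)] / [1 - phi_11 rho(1)] = [-0.2933 - (0.2783)(0.2783)] / [1 - (0.2783)(0.2783)]
         = -0.37075089 / 0.92254911 = -0.401877.
  Update: phi_21 = phi_11 - phi_22 phi_11 = 0.2783 - (-0.401877)(0.2783) = 0.390142.
Step k = 3:
  phi_33 = [rho(3) - phi_21 rho(2) - phi_22 rho(1)] / [1 - phi_21 rho(1) - phi_22 rho(2)]
    numerator   = -0.4382 - (0.390142)(-0.2933) - (-0.401877)(0.2783) = -0.21192902
    denominator = 1 - (0.390142)(0.2783) - (-0.401877)(-0.2933) = 0.77355301
  phi_33 = -0.21192902 / 0.77355301 = -0.274.
Therefore phi_{33} = -0.2740.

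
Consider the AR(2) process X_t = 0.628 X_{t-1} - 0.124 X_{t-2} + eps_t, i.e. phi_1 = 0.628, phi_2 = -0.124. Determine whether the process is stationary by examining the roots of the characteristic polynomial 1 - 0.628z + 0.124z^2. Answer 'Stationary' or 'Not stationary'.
\text{Stationary}

The AR(p) characteristic polynomial is P(z) = 1 - 0.628z + 0.124z^2.
Stationarity requires all roots to lie outside the unit circle, i.e. |z| > 1 for every root.
Set 1 + (-0.628) z + (0.124) z^2 = 0, i.e. a z^2 + b z + c = 0 with a = 0.124, b = -0.628, c = 1.
Discriminant D = b^2 - 4ac = (-0.628)^2 - 4*(0.124)*1 = 0.394384 - (0.496) = -0.101616.
D < 0, so the roots are the complex-conjugate pair z = (-b +/- i sqrt(-D)) / (2a) = 2.5323 +/- 1.2854i.
For a conjugate pair |z|^2 = z * conj(z) = (product of roots) = c/a = 1/(0.124) = 8.064516, so |z| = sqrt(8.064516) = 2.8398 for both roots.
Moduli of all roots: 2.8398, 2.8398.
All moduli strictly greater than 1? Yes.
Verdict: Stationary.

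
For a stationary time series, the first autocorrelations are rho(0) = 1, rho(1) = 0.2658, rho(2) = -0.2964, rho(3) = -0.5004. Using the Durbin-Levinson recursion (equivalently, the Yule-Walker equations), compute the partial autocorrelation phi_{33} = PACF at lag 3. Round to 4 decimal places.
\phi_{33} = -0.3640

The PACF at lag k is phi_{kk}, the last component of the solution
to the Yule-Walker system G_k phi = r_k where
  (G_k)_{ij} = rho(|i - j|), (r_k)_i = rho(i), i,j = 1..k.
Equivalently, Durbin-Levinson gives phi_{kk} iteratively:
  phi_{11} = rho(1)
  phi_{kk} = [rho(k) - sum_{j=1..k-1} phi_{k-1,j} rho(k-j)]
            / [1 - sum_{j=1..k-1} phi_{k-1,j} rho(j)],
  phi_{k,j} = phi_{k-1,j} - phi_{kk} phi_{k-1,k-j},  j = 1..k-1.
Step k = 1:
  phi_11 = rho(1) = 0.2658.
Step k = 2:
  phi_22 = [rho(2) - phi_11 rho(1)] / [1 - phi_11 rho(1)] = [-0.2964 - (0.2658)(0.2658)] / [1 - (0.2658)(0.2658)]
         = -0.36704964 / 0.92935036 = -0.394953.
  Update: phi_21 = phi_11 - phi_22 phi_11 = 0.2658 - (-0.394953)(0.2658) = 0.370778.
Step k = 3:
  phi_33 = [rho(3) - phi_21 rho(2) - phi_22 rho(1)] / [1 - phi_21 rho(1) - phi_22 rho(2)]
    numerator   = -0.5004 - (0.370778)(-0.2964) - (-0.394953)(0.2658) = -0.28552277
    denominator = 1 - (0.370778)(0.2658) - (-0.394953)(-0.2964) = 0.78438303
  phi_33 = -0.28552277 / 0.78438303 = -0.364.
Therefore phi_{33} = -0.3640.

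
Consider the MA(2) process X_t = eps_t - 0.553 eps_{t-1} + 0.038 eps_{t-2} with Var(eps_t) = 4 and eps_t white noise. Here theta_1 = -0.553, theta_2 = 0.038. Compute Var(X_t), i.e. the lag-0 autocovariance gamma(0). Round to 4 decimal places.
\gamma(0) = 5.2290

For an MA(q) process X_t = eps_t + sum_i theta_i eps_{t-i} with
Var(eps_t) = sigma^2, the variance is
  gamma(0) = sigma^2 * (1 + sum_i theta_i^2).
  sum_i theta_i^2 = (-0.553)^2 + (0.038)^2 = 0.305809 + 0.001444 = 0.307253.
  gamma(0) = 4 * (1 + 0.307253) = 4 * 1.307253 = 5.229012, which rounds to 5.2290.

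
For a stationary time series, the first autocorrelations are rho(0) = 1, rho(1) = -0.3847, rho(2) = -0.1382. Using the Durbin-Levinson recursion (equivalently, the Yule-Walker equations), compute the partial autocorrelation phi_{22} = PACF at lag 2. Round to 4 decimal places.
\phi_{22} = -0.3359

The PACF at lag k is phi_{kk}, the last component of the solution
to the Yule-Walker system G_k phi = r_k where
  (G_k)_{ij} = rho(|i - j|), (r_k)_i = rho(i), i,j = 1..k.
Equivalently, Durbin-Levinson gives phi_{kk} iteratively:
  phi_{11} = rho(1)
  phi_{kk} = [rho(k) - sum_{j=1..k-1} phi_{k-1,j} rho(k-j)]
            / [1 - sum_{j=1..k-1} phi_{k-1,j} rho(j)],
  phi_{k,j} = phi_{k-1,j} - phi_{kk} phi_{k-1,k-j},  j = 1..k-1.
Step k = 1:
  phi_11 = rho(1) = -0.3847.
Step k = 2:
  phi_22 = [rho(2) - phi_11 rho(1)] / [1 - phi_11 rho(1)] = [-0.1382 - (-0.3847)(-0.3847)] / [1 - (-0.3847)(-0.3847)]
         = -0.28619409 / 0.85200591 = -0.3359.
Therefore phi_{22} = -0.3359.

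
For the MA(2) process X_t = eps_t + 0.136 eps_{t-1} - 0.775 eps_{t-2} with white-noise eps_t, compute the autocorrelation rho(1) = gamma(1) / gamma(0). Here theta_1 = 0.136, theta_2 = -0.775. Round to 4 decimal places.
\rho(1) = 0.0189

For an MA(q) process with theta_0 = 1, the autocovariance is
  gamma(k) = sigma^2 * sum_{i=0..q-k} theta_i * theta_{i+k},
and rho(k) = gamma(k) / gamma(0). Sigma^2 cancels.
  numerator   = (1)*(0.136) + (0.136)*(-0.775) = 0.0306.
  denominator = (1)^2 + (0.136)^2 + (-0.775)^2 = 1.619121.
  rho(1) = 0.0306 / 1.619121 = 0.0189.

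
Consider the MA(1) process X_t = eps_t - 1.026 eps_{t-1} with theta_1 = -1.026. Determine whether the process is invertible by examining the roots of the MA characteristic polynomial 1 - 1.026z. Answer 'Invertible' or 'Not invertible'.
\text{Not invertible}

The MA(q) characteristic polynomial is P(z) = 1 - 1.026z.
Invertibility requires all roots to lie outside the unit circle, i.e. |z| > 1 for every root.
This is linear in z: 1 + (-1.026) z = 0  =>  z = -1/(-1.026) = 0.974659,  |z| = 0.974659.
Moduli of all roots: 0.9747.
All moduli strictly greater than 1? No.
Verdict: Not invertible.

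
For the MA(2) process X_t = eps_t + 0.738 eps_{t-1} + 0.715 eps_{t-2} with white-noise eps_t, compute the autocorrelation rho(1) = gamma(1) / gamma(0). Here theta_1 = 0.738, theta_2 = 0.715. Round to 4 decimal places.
\rho(1) = 0.6156

For an MA(q) process with theta_0 = 1, the autocovariance is
  gamma(k) = sigma^2 * sum_{i=0..q-k} theta_i * theta_{i+k},
and rho(k) = gamma(k) / gamma(0). Sigma^2 cancels.
  numerator   = (1)*(0.738) + (0.738)*(0.715) = 1.26567.
  denominator = (1)^2 + (0.738)^2 + (0.715)^2 = 2.055869.
  rho(1) = 1.26567 / 2.055869 = 0.6156.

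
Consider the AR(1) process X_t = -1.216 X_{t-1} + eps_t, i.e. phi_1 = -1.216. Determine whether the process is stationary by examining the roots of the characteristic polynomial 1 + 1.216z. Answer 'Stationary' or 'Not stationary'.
\text{Not stationary}

The AR(p) characteristic polynomial is P(z) = 1 + 1.216z.
Stationarity requires all roots to lie outside the unit circle, i.e. |z| > 1 for every root.
This is linear in z: 1 + (1.216) z = 0  =>  z = -1/(1.216) = -0.822368,  |z| = 0.822368.
Moduli of all roots: 0.8224.
All moduli strictly greater than 1? No.
Verdict: Not stationary.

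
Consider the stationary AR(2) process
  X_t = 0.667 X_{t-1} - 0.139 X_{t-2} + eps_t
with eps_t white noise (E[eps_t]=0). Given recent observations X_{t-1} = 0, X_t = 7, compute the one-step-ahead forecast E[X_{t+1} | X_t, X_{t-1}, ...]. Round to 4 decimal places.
E[X_{t+1} \mid \mathcal F_t] = 4.6690

For an AR(p) model X_t = c + sum_i phi_i X_{t-i} + eps_t, the
one-step-ahead conditional mean is
  E[X_{t+1} | X_t, ...] = c + sum_i phi_i X_{t+1-i}.
Substitute known values:
  E[X_{t+1} | ...] = (0.667) * (7) + (-0.139) * (0)
                   = 4.6690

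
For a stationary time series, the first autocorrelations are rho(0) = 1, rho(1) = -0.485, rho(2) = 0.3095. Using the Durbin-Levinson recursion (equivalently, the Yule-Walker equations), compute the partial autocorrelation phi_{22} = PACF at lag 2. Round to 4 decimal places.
\phi_{22} = 0.0971

The PACF at lag k is phi_{kk}, the last component of the solution
to the Yule-Walker system G_k phi = r_k where
  (G_k)_{ij} = rho(|i - j|), (r_k)_i = rho(i), i,j = 1..k.
Equivalently, Durbin-Levinson gives phi_{kk} iteratively:
  phi_{11} = rho(1)
  phi_{kk} = [rho(k) - sum_{j=1..k-1} phi_{k-1,j} rho(k-j)]
            / [1 - sum_{j=1..k-1} phi_{k-1,j} rho(j)],
  phi_{k,j} = phi_{k-1,j} - phi_{kk} phi_{k-1,k-j},  j = 1..k-1.
Step k = 1:
  phi_11 = rho(1) = -0.485.
Step k = 2:
  phi_22 = [rho(2) - phi_11 rho(1)] / [1 - phi_11 rho(1)] = [0.3095 - (-0.485)(-0.485)] / [1 - (-0.485)(-0.485)]
         = 0.074275 / 0.764775 = 0.0971.
Therefore phi_{22} = 0.0971.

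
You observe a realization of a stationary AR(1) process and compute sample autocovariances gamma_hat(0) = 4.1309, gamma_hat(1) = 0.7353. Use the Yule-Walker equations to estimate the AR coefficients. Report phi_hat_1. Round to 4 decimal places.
\hat\phi_{1} = 0.1780

The Yule-Walker equations for an AR(p) process read, in matrix form,
  Gamma_p phi = r_p,   with   (Gamma_p)_{ij} = gamma(|i - j|),
                       (r_p)_i = gamma(i),   i,j = 1..p.
Substitute the sample gammas (Toeplitz matrix and right-hand side of size 1):
  Gamma_p = [[4.1309]]
  r_p     = [0.7353]
With p = 1 this is the single equation gamma(0) phi_1 = gamma(1):
  phi_hat_1 = gamma(1) / gamma(0) = 0.7353 / 4.1309 = 0.1780.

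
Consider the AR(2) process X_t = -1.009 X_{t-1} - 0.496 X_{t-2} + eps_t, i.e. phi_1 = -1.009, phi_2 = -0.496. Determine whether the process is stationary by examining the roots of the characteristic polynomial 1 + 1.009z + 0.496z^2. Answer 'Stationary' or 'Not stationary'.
\text{Stationary}

The AR(p) characteristic polynomial is P(z) = 1 + 1.009z + 0.496z^2.
Stationarity requires all roots to lie outside the unit circle, i.e. |z| > 1 for every root.
Set 1 + (1.009) z + (0.496) z^2 = 0, i.e. a z^2 + b z + c = 0 with a = 0.496, b = 1.009, c = 1.
Discriminant D = b^2 - 4ac = (1.009)^2 - 4*(0.496)*1 = 1.018081 - (1.984) = -0.965919.
D < 0, so the roots are the complex-conjugate pair z = (-b +/- i sqrt(-D)) / (2a) = -1.0171 +/- 0.9907i.
For a conjugate pair |z|^2 = z * conj(z) = (product of roots) = c/a = 1/(0.496) = 2.016129, so |z| = sqrt(2.016129) = 1.4199 for both roots.
Moduli of all roots: 1.4199, 1.4199.
All moduli strictly greater than 1? Yes.
Verdict: Stationary.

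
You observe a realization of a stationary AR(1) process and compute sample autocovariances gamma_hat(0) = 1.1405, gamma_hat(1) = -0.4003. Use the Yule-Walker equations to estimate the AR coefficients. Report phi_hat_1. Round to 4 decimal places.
\hat\phi_{1} = -0.3510

The Yule-Walker equations for an AR(p) process read, in matrix form,
  Gamma_p phi = r_p,   with   (Gamma_p)_{ij} = gamma(|i - j|),
                       (r_p)_i = gamma(i),   i,j = 1..p.
Substitute the sample gammas (Toeplitz matrix and right-hand side of size 1):
  Gamma_p = [[1.1405]]
  r_p     = [-0.4003]
With p = 1 this is the single equation gamma(0) phi_1 = gamma(1):
  phi_hat_1 = gamma(1) / gamma(0) = -0.4003 / 1.1405 = -0.3510.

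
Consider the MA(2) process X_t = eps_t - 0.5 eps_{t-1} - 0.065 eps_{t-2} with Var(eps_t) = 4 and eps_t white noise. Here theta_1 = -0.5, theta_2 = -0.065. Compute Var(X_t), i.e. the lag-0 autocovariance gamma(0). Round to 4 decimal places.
\gamma(0) = 5.0169

For an MA(q) process X_t = eps_t + sum_i theta_i eps_{t-i} with
Var(eps_t) = sigma^2, the variance is
  gamma(0) = sigma^2 * (1 + sum_i theta_i^2).
  sum_i theta_i^2 = (-0.5)^2 + (-0.065)^2 = 0.25 + 0.004225 = 0.254225.
  gamma(0) = 4 * (1 + 0.254225) = 4 * 1.254225 = 5.0169.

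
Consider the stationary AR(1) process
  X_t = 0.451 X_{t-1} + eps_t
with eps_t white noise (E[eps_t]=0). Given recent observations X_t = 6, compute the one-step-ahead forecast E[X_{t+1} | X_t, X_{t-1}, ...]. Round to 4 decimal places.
E[X_{t+1} \mid \mathcal F_t] = 2.7060

For an AR(p) model X_t = c + sum_i phi_i X_{t-i} + eps_t, the
one-step-ahead conditional mean is
  E[X_{t+1} | X_t, ...] = c + sum_i phi_i X_{t+1-i}.
Substitute known values:
  E[X_{t+1} | ...] = (0.451) * (6)
                   = 2.7060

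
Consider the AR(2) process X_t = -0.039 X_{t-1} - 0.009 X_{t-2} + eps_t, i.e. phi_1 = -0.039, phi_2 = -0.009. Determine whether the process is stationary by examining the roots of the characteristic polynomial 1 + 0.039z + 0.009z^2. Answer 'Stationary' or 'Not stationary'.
\text{Stationary}

The AR(p) characteristic polynomial is P(z) = 1 + 0.039z + 0.009z^2.
Stationarity requires all roots to lie outside the unit circle, i.e. |z| > 1 for every root.
Set 1 + (0.039) z + (0.009) z^2 = 0, i.e. a z^2 + b z + c = 0 with a = 0.009, b = 0.039, c = 1.
Discriminant D = b^2 - 4ac = (0.039)^2 - 4*(0.009)*1 = 0.001521 - (0.036) = -0.034479.
D < 0, so the roots are the complex-conjugate pair z = (-b +/- i sqrt(-D)) / (2a) = -2.1667 +/- 10.3158i.
For a conjugate pair |z|^2 = z * conj(z) = (product of roots) = c/a = 1/(0.009) = 111.111111, so |z| = sqrt(111.111111) = 10.5409 for both roots.
Moduli of all roots: 10.5409, 10.5409.
All moduli strictly greater than 1? Yes.
Verdict: Stationary.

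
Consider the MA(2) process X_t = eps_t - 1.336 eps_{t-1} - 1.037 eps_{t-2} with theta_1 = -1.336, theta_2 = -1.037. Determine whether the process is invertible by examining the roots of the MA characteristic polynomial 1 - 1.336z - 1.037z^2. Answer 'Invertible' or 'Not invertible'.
\text{Not invertible}

The MA(q) characteristic polynomial is P(z) = 1 - 1.336z - 1.037z^2.
Invertibility requires all roots to lie outside the unit circle, i.e. |z| > 1 for every root.
Set 1 + (-1.336) z + (-1.037) z^2 = 0, i.e. a z^2 + b z + c = 0 with a = -1.037, b = -1.336, c = 1.
Discriminant D = b^2 - 4ac = (-1.336)^2 - 4*(-1.037)*1 = 1.784896 - (-4.148) = 5.932896.
D >= 0, so the roots are real: z = (-b +/- sqrt(D)) / (2a) = (1.336 +/- 2.435754) / (-2.074).
  z_1 = (1.336 + 2.435754) / (-2.074) = -1.8186,   |z_1| = 1.8186.
  z_2 = (1.336 - 2.435754) / (-2.074) = 0.5303,   |z_2| = 0.5303.
Moduli of all roots: 1.8186, 0.5303.
All moduli strictly greater than 1? No.
Verdict: Not invertible.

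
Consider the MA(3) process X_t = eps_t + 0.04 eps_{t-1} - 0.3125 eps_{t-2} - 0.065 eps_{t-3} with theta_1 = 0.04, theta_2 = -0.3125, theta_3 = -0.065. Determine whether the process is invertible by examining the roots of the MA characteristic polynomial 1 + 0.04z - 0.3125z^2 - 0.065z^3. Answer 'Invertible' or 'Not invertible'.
\text{Invertible}

The MA(q) characteristic polynomial is P(z) = 1 + 0.04z - 0.3125z^2 - 0.065z^3.
Invertibility requires all roots to lie outside the unit circle, i.e. |z| > 1 for every root.
Degree 3: look for a simple real root z0 first, then factor out (1 - z/z0) and solve the remaining quadratic.
Testing z0 = -4: P(-4) = 1 + (0.04)(-4) + (-0.3125)(-4)^2 + (-0.065)(-4)^3
  = 1 + (-0.16) + (-5) + (4.16) = 0.  So z_0 = -4 is a root, |z_0| = 4.
Divide out the factor (1 + 0.25 z) = (1 - z/z0) (since 1/z0 = -0.25):
  P(z) = (1 + 0.25 z)(1 + (-0.21) z + (-0.26) z^2)
  [check: z-coef -0.21 - (-0.25) = 0.04; z^2-coef -0.26 - (-0.25)(-0.21) = -0.3125; z^3-coef -(-0.25)(-0.26) = -0.065.]
Remaining roots from the quadratic factor 1 + (-0.21) z + (-0.26) z^2:
  Set 1 + (-0.21) z + (-0.26) z^2 = 0, i.e. a z^2 + b z + c = 0 with a = -0.26, b = -0.21, c = 1.
  Discriminant D = b^2 - 4ac = (-0.21)^2 - 4*(-0.26)*1 = 0.0441 - (-1.04) = 1.0841.
  D >= 0, so the roots are real: z = (-b +/- sqrt(D)) / (2a) = (0.21 +/- 1.041201) / (-0.52).
    z_1 = (0.21 + 1.041201) / (-0.52) = -2.4062,   |z_1| = 2.4062.
    z_2 = (0.21 - 1.041201) / (-0.52) = 1.5985,   |z_2| = 1.5985.
Moduli of all roots: 4.0000, 2.4062, 1.5985.
All moduli strictly greater than 1? Yes.
Verdict: Invertible.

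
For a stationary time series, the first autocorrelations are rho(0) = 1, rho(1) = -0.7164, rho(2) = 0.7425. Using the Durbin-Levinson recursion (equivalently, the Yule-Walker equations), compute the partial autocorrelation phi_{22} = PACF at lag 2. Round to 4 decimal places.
\phi_{22} = 0.4710

The PACF at lag k is phi_{kk}, the last component of the solution
to the Yule-Walker system G_k phi = r_k where
  (G_k)_{ij} = rho(|i - j|), (r_k)_i = rho(i), i,j = 1..k.
Equivalently, Durbin-Levinson gives phi_{kk} iteratively:
  phi_{11} = rho(1)
  phi_{kk} = [rho(k) - sum_{j=1..k-1} phi_{k-1,j} rho(k-j)]
            / [1 - sum_{j=1..k-1} phi_{k-1,j} rho(j)],
  phi_{k,j} = phi_{k-1,j} - phi_{kk} phi_{k-1,k-j},  j = 1..k-1.
Step k = 1:
  phi_11 = rho(1) = -0.7164.
Step k = 2:
  phi_22 = [rho(2) - phi_11 rho(1)] / [1 - phi_11 rho(1)] = [0.7425 - (-0.7164)(-0.7164)] / [1 - (-0.7164)(-0.7164)]
         = 0.22927104 / 0.48677104 = 0.471.
Therefore phi_{22} = 0.4710.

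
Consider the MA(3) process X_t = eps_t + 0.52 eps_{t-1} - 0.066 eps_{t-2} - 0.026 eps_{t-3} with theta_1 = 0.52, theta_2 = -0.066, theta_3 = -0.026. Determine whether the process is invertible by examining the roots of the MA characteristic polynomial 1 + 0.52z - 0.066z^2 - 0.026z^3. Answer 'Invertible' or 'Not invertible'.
\text{Invertible}

The MA(q) characteristic polynomial is P(z) = 1 + 0.52z - 0.066z^2 - 0.026z^3.
Invertibility requires all roots to lie outside the unit circle, i.e. |z| > 1 for every root.
Degree 3: look for a simple real root z0 first, then factor out (1 - z/z0) and solve the remaining quadratic.
Testing z0 = -5: P(-5) = 1 + (0.52)(-5) + (-0.066)(-5)^2 + (-0.026)(-5)^3
  = 1 + (-2.6) + (-1.65) + (3.25) = 0.  So z_0 = -5 is a root, |z_0| = 5.
Divide out the factor (1 + 0.2 z) = (1 - z/z0) (since 1/z0 = -0.2):
  P(z) = (1 + 0.2 z)(1 + (0.32) z + (-0.13) z^2)
  [check: z-coef 0.32 - (-0.2) = 0.52; z^2-coef -0.13 - (-0.2)(0.32) = -0.066; z^3-coef -(-0.2)(-0.13) = -0.026.]
Remaining roots from the quadratic factor 1 + (0.32) z + (-0.13) z^2:
  Set 1 + (0.32) z + (-0.13) z^2 = 0, i.e. a z^2 + b z + c = 0 with a = -0.13, b = 0.32, c = 1.
  Discriminant D = b^2 - 4ac = (0.32)^2 - 4*(-0.13)*1 = 0.1024 - (-0.52) = 0.6224.
  D >= 0, so the roots are real: z = (-b +/- sqrt(D)) / (2a) = (-0.32 +/- 0.788923) / (-0.26).
    z_1 = (-0.32 + 0.788923) / (-0.26) = -1.8036,   |z_1| = 1.8036.
    z_2 = (-0.32 - 0.788923) / (-0.26) = 4.2651,   |z_2| = 4.2651.
Moduli of all roots: 5.0000, 1.8036, 4.2651.
All moduli strictly greater than 1? Yes.
Verdict: Invertible.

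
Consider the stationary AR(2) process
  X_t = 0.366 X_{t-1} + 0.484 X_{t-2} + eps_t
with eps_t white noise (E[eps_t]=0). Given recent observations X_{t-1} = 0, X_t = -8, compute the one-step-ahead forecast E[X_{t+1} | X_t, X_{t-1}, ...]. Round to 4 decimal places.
E[X_{t+1} \mid \mathcal F_t] = -2.9280

For an AR(p) model X_t = c + sum_i phi_i X_{t-i} + eps_t, the
one-step-ahead conditional mean is
  E[X_{t+1} | X_t, ...] = c + sum_i phi_i X_{t+1-i}.
Substitute known values:
  E[X_{t+1} | ...] = (0.366) * (-8) + (0.484) * (0)
                   = -2.9280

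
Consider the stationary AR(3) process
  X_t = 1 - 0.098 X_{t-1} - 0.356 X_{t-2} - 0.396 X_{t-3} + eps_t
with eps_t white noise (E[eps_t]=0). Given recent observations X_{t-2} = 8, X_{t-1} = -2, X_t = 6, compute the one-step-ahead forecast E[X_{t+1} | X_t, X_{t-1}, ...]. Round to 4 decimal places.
E[X_{t+1} \mid \mathcal F_t] = -2.0440

For an AR(p) model X_t = c + sum_i phi_i X_{t-i} + eps_t, the
one-step-ahead conditional mean is
  E[X_{t+1} | X_t, ...] = c + sum_i phi_i X_{t+1-i}.
Substitute known values:
  E[X_{t+1} | ...] = 1 + (-0.098) * (6) + (-0.356) * (-2) + (-0.396) * (8)
                   = -2.0440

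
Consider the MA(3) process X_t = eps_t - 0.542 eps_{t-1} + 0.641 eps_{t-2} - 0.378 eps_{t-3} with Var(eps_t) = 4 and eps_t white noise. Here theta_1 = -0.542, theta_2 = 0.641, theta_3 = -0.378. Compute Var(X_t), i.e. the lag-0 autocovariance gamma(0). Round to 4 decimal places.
\gamma(0) = 7.3901

For an MA(q) process X_t = eps_t + sum_i theta_i eps_{t-i} with
Var(eps_t) = sigma^2, the variance is
  gamma(0) = sigma^2 * (1 + sum_i theta_i^2).
  sum_i theta_i^2 = (-0.542)^2 + (0.641)^2 + (-0.378)^2 = 0.293764 + 0.410881 + 0.142884 = 0.847529.
  gamma(0) = 4 * (1 + 0.847529) = 4 * 1.847529 = 7.390116, which rounds to 7.3901.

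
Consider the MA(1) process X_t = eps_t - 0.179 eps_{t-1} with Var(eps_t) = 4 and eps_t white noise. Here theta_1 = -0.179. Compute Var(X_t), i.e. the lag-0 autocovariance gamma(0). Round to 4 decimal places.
\gamma(0) = 4.1282

For an MA(q) process X_t = eps_t + sum_i theta_i eps_{t-i} with
Var(eps_t) = sigma^2, the variance is
  gamma(0) = sigma^2 * (1 + sum_i theta_i^2).
  sum_i theta_i^2 = (-0.179)^2 = 0.032041.
  gamma(0) = 4 * (1 + 0.032041) = 4 * 1.032041 = 4.128164, which rounds to 4.1282.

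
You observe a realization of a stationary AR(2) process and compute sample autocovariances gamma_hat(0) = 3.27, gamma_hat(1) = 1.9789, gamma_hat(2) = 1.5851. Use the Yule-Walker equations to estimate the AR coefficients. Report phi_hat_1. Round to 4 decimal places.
\hat\phi_{1} = 0.4920

The Yule-Walker equations for an AR(p) process read, in matrix form,
  Gamma_p phi = r_p,   with   (Gamma_p)_{ij} = gamma(|i - j|),
                       (r_p)_i = gamma(i),   i,j = 1..p.
Substitute the sample gammas (Toeplitz matrix and right-hand side of size 2):
  Gamma_p = [[3.27, 1.9789], [1.9789, 3.27]]
  r_p     = [1.9789, 1.5851]
Written out:
  3.27 phi_1 + 1.9789 phi_2 = 1.9789
  1.9789 phi_1 + 3.27 phi_2 = 1.5851
Solve by Cramer's rule:
  det = gamma(0)^2 - gamma(1)^2 = (3.27)^2 - (1.9789)^2 = 10.6929 - 3.91604521 = 6.77685479
  phi_hat_1 = [gamma(1) gamma(0) - gamma(1) gamma(2)] / det = [(1.9789)(3.27) - (1.9789)(1.5851)] / 6.77685479 = 3.33424861 / 6.77685479 = 0.492
  phi_hat_2 = [gamma(0) gamma(2) - gamma(1)^2] / det = [(3.27)(1.5851) - (1.9789)^2] / 6.77685479 = 1.26723179 / 6.77685479 = 0.187
So phi_hat = [0.4920, 0.1870].
Therefore phi_hat_1 = 0.4920.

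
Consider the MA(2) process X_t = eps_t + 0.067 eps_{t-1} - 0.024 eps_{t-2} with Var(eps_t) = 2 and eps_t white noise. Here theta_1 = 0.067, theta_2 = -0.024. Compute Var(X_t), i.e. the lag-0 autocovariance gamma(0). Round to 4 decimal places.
\gamma(0) = 2.0101

For an MA(q) process X_t = eps_t + sum_i theta_i eps_{t-i} with
Var(eps_t) = sigma^2, the variance is
  gamma(0) = sigma^2 * (1 + sum_i theta_i^2).
  sum_i theta_i^2 = (0.067)^2 + (-0.024)^2 = 0.004489 + 0.000576 = 0.005065.
  gamma(0) = 2 * (1 + 0.005065) = 2 * 1.005065 = 2.01013, which rounds to 2.0101.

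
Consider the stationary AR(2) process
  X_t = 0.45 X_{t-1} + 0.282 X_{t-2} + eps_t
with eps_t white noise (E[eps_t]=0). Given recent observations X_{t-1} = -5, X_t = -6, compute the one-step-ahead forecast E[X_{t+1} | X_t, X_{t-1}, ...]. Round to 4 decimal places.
E[X_{t+1} \mid \mathcal F_t] = -4.1100

For an AR(p) model X_t = c + sum_i phi_i X_{t-i} + eps_t, the
one-step-ahead conditional mean is
  E[X_{t+1} | X_t, ...] = c + sum_i phi_i X_{t+1-i}.
Substitute known values:
  E[X_{t+1} | ...] = (0.45) * (-6) + (0.282) * (-5)
                   = -4.1100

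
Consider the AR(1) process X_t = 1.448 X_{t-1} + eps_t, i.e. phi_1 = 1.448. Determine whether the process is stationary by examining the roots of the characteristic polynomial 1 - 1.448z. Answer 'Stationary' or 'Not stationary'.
\text{Not stationary}

The AR(p) characteristic polynomial is P(z) = 1 - 1.448z.
Stationarity requires all roots to lie outside the unit circle, i.e. |z| > 1 for every root.
This is linear in z: 1 + (-1.448) z = 0  =>  z = -1/(-1.448) = 0.690608,  |z| = 0.690608.
Moduli of all roots: 0.6906.
All moduli strictly greater than 1? No.
Verdict: Not stationary.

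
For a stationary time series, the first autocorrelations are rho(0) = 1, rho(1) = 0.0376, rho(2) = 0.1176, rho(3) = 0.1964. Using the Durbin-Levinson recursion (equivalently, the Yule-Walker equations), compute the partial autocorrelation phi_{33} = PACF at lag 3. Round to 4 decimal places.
\phi_{33} = 0.1910

The PACF at lag k is phi_{kk}, the last component of the solution
to the Yule-Walker system G_k phi = r_k where
  (G_k)_{ij} = rho(|i - j|), (r_k)_i = rho(i), i,j = 1..k.
Equivalently, Durbin-Levinson gives phi_{kk} iteratively:
  phi_{11} = rho(1)
  phi_{kk} = [rho(k) - sum_{j=1..k-1} phi_{k-1,j} rho(k-j)]
            / [1 - sum_{j=1..k-1} phi_{k-1,j} rho(j)],
  phi_{k,j} = phi_{k-1,j} - phi_{kk} phi_{k-1,k-j},  j = 1..k-1.
Step k = 1:
  phi_11 = rho(1) = 0.0376.
Step k = 2:
  phi_22 = [rho(2) - phi_11 rho(1)] / [1 - phi_11 rho(1)] = [0.1176 - (0.0376)(0.0376)] / [1 - (0.0376)(0.0376)]
         = 0.11618624 / 0.99858624 = 0.116351.
  Update: phi_21 = phi_11 - phi_22 phi_11 = 0.0376 - (0.116351)(0.0376) = 0.033225.
Step k = 3:
  phi_33 = [rho(3) - phi_21 rho(2) - phi_22 rho(1)] / [1 - phi_21 rho(1) - phi_22 rho(2)]
    numerator   = 0.1964 - (0.033225)(0.1176) - (0.116351)(0.0376) = 0.18811793
    denominator = 1 - (0.033225)(0.0376) - (0.116351)(0.1176) = 0.98506789
  phi_33 = 0.18811793 / 0.98506789 = 0.191.
Therefore phi_{33} = 0.1910.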